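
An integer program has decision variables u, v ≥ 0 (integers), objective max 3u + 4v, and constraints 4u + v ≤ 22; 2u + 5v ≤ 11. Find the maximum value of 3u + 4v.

15

(u,v)=(5,0): 4·5+1·0=20≤22, 2·5+5·0=10≤11, objective 15.
(u,v)=(4,0): 4·4+1·0=16≤22, 2·4+5·0=8≤11, objective 12.
The best lattice point is (5,0), giving 15.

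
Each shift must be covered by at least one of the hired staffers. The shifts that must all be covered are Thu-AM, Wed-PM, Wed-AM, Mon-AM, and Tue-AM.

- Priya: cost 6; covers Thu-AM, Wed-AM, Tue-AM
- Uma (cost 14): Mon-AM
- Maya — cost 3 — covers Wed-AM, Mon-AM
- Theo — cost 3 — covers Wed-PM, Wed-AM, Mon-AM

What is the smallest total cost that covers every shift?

9

Choose Priya and Theo: together they cover Thu-AM, Wed-PM, Wed-AM, Mon-AM, Tue-AM — every shift.
Total cost: 6 + 3 = 9.
No cover costs less than 9.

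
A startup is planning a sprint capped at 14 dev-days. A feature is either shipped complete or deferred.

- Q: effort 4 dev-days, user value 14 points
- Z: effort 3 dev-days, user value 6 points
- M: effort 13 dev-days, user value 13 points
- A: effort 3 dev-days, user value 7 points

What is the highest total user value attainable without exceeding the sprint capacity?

Allowing fractional choices, the relaxed optimum would be about 31.0, but features are indivisible.
Q + Z: effort 4 + 3 = 7 ≤ 14, user value 14 + 6 = 20.
Q + A: effort 4 + 3 = 7 ≤ 14, user value 14 + 7 = 21.
Q + Z + A: effort 4 + 3 + 3 = 10 ≤ 14, user value 14 + 6 + 7 = 27.
Best is Q, Z, and A with total user value 27.

27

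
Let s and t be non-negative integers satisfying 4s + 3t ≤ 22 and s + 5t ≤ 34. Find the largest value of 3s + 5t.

(s,t)=(1,6): 4·1+3·6=22≤22, 1·1+5·6=31≤34, objective 33.
(s,t)=(0,6): 4·0+3·6=18≤22, 1·0+5·6=30≤34, objective 30.
(s,t)=(1,5): 4·1+3·5=19≤22, 1·1+5·5=26≤34, objective 28.
(s,t)=(0,5): 4·0+3·5=15≤22, 1·0+5·5=25≤34, objective 25.
Maximum is 33 at (s,t)=(1,6).

33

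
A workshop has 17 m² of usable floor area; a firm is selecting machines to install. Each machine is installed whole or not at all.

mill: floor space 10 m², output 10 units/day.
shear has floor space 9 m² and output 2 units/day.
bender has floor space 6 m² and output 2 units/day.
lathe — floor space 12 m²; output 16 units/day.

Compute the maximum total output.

16

Take lathe: floor space 12 ≤ 17, output 16.
No other feasible combination does better.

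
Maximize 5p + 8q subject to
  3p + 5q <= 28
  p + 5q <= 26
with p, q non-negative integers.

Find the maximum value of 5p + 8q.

46

(p,q)=(6,2) is feasible, giving 46.
(p,q)=(9,0) is feasible, giving 45.
(p,q)=(7,1) is feasible, giving 43.
(p,q)=(5,2) is feasible, giving 41.
The best lattice point is (6,2), giving 46.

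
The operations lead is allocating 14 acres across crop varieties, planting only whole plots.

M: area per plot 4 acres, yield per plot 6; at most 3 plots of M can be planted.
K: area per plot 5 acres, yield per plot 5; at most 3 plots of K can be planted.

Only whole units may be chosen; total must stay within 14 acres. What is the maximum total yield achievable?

18

M has the best ratio (6/4); taking only M gives at most 3×6 = 18 (stopped by the area limit).
Optimal: 3×M: area 12 ≤ 14, yield 3·6 = 18.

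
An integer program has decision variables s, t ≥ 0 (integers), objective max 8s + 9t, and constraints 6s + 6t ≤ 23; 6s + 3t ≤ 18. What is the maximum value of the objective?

27

The continuous relaxation peaks at (0, 3.83) with value 34.50; rounding to a feasible lattice point costs some objective.
(s,t)=(0,3): 6·0+6·3=18≤23, 6·0+3·3=9≤18, objective 27.
(s,t)=(1,2): 6·1+6·2=18≤23, 6·1+3·2=12≤18, objective 26.
(s,t)=(0,2): 6·0+6·2=12≤23, 6·0+3·2=6≤18, objective 18.
No feasible integer point exceeds 27.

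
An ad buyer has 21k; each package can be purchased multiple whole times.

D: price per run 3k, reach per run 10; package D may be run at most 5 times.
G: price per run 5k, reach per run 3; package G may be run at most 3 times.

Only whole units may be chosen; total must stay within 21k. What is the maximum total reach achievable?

53

5×D and 1×G: price 20 ≤ 21, reach 5·10 + 1·3 = 53.
5×D: price 15 ≤ 21, reach 5·10 = 50.
Best is 53.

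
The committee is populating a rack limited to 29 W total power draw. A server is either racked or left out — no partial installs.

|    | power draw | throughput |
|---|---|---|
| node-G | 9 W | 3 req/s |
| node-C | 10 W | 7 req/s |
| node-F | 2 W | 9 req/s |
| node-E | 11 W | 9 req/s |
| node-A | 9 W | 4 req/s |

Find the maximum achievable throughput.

node-G + node-F + node-E: power draw 9 + 2 + 11 = 22 ≤ 29, throughput 3 + 9 + 9 = 21.
node-C + node-F + node-E: power draw 10 + 2 + 11 = 23 ≤ 29, throughput 7 + 9 + 9 = 25.
node-F + node-E + node-A: power draw 2 + 11 + 9 = 22 ≤ 29, throughput 9 + 9 + 4 = 22.
Best is node-C, node-F, and node-E with total throughput 25.

25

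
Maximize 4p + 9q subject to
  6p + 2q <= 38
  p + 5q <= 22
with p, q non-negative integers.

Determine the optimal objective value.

47

Relaxing integrality, the LP optimum is 51.07 at (p,q) = (5.21, 3.36), which is not an integer point.
(p,q)=(5,3): 6·5+2·3=36≤38, 1·5+5·3=20≤22, objective 47.
(p,q)=(4,3): 6·4+2·3=30≤38, 1·4+5·3=19≤22, objective 43.
(p,q)=(5,2): 6·5+2·2=34≤38, 1·5+5·2=15≤22, objective 38.
The best lattice point is (5,3), giving 47.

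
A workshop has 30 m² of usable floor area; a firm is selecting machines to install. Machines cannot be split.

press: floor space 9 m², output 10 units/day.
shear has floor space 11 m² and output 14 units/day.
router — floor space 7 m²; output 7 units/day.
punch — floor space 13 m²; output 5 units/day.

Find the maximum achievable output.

31

press + router + punch: floor space 9 + 7 + 13 = 29 ≤ 30, output 10 + 7 + 5 = 22.
press + shear: floor space 9 + 11 = 20 ≤ 30, output 10 + 14 = 24.
press + shear + router: floor space 9 + 11 + 7 = 27 ≤ 30, output 10 + 14 + 7 = 31.
Best is press, shear, and router with total output 31.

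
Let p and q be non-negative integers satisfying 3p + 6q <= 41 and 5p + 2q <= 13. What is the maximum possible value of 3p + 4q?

The continuous relaxation peaks at (0, 6.5) with value 26.00; rounding to a feasible lattice point costs some objective.
(p,q)=(0,6): 3·0+6·6=36≤41, 5·0+2·6=12≤13, objective 24.
(p,q)=(0,5): 3·0+6·5=30≤41, 5·0+2·5=10≤13, objective 20.
The best lattice point is (0,6), giving 24.

24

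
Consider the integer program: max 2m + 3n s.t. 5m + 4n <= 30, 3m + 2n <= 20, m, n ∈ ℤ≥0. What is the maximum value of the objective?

(m,n)=(0,7) is feasible, giving 21.
(m,n)=(1,6) is feasible, giving 20.
(m,n)=(0,6) is feasible, giving 18.
No feasible integer point exceeds 21.

21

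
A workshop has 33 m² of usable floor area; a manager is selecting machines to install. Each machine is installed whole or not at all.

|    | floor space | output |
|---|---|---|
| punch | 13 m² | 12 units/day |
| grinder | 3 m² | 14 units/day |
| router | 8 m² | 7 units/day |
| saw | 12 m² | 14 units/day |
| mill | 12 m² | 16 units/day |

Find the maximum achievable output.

Allowing fractional choices, the relaxed optimum would be about 49.5, but machines are indivisible.
punch + grinder + saw: floor space 13 + 3 + 12 = 28 ≤ 33, output 12 + 14 + 14 = 40.
punch + grinder + mill: floor space 13 + 3 + 12 = 28 ≤ 33, output 12 + 14 + 16 = 42.
grinder + saw + mill: floor space 3 + 12 + 12 = 27 ≤ 33, output 14 + 14 + 16 = 44.
Best is grinder, saw, and mill with total output 44.

44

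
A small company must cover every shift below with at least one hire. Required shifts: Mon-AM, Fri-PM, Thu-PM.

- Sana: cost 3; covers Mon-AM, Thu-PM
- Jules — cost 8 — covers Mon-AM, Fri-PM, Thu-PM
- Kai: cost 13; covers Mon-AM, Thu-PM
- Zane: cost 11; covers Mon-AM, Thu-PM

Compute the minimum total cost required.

This is an integer covering problem.
Jules alone covers Mon-AM, Fri-PM, Thu-PM — every shift.
Total cost: 8.

8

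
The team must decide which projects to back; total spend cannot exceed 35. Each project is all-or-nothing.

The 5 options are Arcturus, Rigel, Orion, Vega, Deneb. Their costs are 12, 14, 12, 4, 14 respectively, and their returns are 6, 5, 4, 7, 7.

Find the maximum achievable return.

20

Rigel + Vega + Deneb: cost 14 + 4 + 14 = 32 ≤ 35, return 5 + 7 + 7 = 19.
Arcturus + Vega + Deneb: cost 12 + 4 + 14 = 30 ≤ 35, return 6 + 7 + 7 = 20.
Arcturus + Rigel + Vega: cost 12 + 14 + 4 = 30 ≤ 35, return 6 + 5 + 7 = 18.
Best is Arcturus, Vega, and Deneb with total return 20.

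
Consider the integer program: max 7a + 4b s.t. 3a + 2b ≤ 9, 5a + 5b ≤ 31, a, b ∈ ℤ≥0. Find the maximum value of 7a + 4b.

21

(a,b)=(3,0): 3·3+2·0=9≤9, 5·3+5·0=15≤31, objective 21.
(a,b)=(2,1): 3·2+2·1=8≤9, 5·2+5·1=15≤31, objective 18.
(a,b)=(2,0): 3·2+2·0=6≤9, 5·2+5·0=10≤31, objective 14.
The best lattice point is (3,0), giving 21.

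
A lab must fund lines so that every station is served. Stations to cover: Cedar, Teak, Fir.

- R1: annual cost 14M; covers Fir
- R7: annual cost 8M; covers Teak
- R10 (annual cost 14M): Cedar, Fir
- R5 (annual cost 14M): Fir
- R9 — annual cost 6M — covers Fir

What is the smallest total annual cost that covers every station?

This is a weighted set-cover instance.
The greedy cost-per-new-station heuristic would pick R9, R7, and R10 for 28, but a cheaper cover exists.
Choose R7 and R10: together they cover Cedar, Teak, Fir — every station.
Total annual cost: 8 + 14 = 22.
No cover costs less than 22.

22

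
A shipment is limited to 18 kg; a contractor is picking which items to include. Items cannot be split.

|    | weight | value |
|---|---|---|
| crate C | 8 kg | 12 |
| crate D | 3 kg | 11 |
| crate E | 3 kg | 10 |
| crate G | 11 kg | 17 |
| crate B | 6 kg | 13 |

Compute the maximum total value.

38

crate C + crate D + crate B: weight 8 + 3 + 6 = 17 ≤ 18, value 12 + 11 + 13 = 36.
crate D + crate E + crate G: weight 3 + 3 + 11 = 17 ≤ 18, value 11 + 10 + 17 = 38.
crate C + crate E + crate B: weight 8 + 3 + 6 = 17 ≤ 18, value 12 + 10 + 13 = 35.
Best is crate D, crate E, and crate G with total value 38.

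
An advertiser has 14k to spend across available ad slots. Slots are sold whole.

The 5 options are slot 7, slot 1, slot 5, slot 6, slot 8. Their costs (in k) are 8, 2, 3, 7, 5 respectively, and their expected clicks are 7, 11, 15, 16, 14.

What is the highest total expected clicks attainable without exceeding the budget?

Allowing fractional choices, the relaxed optimum would be about 49.1, but ad slots are indivisible.
slot 1 + slot 5 + slot 8: cost 2 + 3 + 5 = 10 ≤ 14, expected clicks 11 + 15 + 14 = 40.
slot 1 + slot 6 + slot 8: cost 2 + 7 + 5 = 14 ≤ 14, expected clicks 11 + 16 + 14 = 41.
slot 1 + slot 5 + slot 6: cost 2 + 3 + 7 = 12 ≤ 14, expected clicks 11 + 15 + 16 = 42.
Best is slot 1, slot 5, and slot 6 with total expected clicks 42.

42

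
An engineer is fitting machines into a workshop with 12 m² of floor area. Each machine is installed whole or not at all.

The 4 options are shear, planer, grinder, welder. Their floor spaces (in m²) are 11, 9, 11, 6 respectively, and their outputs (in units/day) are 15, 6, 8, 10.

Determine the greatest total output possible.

Allowing fractional choices, the relaxed optimum would be about 18.2, but machines are indivisible.
welder: floor space 6 ≤ 12, output 10.
shear: floor space 11 ≤ 12, output 15.
grinder: floor space 11 ≤ 12, output 8.
Best is shear with total output 15.

15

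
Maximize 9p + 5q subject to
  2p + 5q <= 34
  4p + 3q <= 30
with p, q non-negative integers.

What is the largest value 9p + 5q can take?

The continuous relaxation peaks at (7.5, 0) with value 67.50; rounding to a feasible lattice point costs some objective.
(p,q)=(6,2): 2·6+5·2=22≤34, 4·6+3·2=30≤30, objective 64.
(p,q)=(7,0): 2·7+5·0=14≤34, 4·7+3·0=28≤30, objective 63.
Maximum is 64 at (p,q)=(6,2).

64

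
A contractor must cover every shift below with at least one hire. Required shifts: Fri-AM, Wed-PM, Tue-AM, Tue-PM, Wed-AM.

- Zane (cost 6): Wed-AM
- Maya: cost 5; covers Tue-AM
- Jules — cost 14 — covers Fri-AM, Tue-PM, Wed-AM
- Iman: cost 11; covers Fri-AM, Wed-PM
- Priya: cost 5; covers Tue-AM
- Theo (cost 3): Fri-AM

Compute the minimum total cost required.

Choose Maya, Jules, and Iman: together they cover Fri-AM, Wed-PM, Tue-AM, Tue-PM, Wed-AM — every shift.
Total cost: 5 + 14 + 11 = 30.

30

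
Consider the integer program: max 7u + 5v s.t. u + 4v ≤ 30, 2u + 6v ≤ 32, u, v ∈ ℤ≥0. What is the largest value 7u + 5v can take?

112

(u,v)=(16,0): 1·16+4·0=16≤30, 2·16+6·0=32≤32, objective 112.
(u,v)=(15,0): 1·15+4·0=15≤30, 2·15+6·0=30≤32, objective 105.
No feasible integer point exceeds 112.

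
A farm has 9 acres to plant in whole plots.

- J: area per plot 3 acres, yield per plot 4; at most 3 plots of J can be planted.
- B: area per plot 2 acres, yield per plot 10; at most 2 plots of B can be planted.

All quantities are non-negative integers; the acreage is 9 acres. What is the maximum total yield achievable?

24

Take 1×J and 2×B: area 7 ≤ 9, yield 1·4 + 2·10 = 24.
B has the best ratio (10/2) and is taken to its limit of 2; remaining capacity is filled optimally with the others.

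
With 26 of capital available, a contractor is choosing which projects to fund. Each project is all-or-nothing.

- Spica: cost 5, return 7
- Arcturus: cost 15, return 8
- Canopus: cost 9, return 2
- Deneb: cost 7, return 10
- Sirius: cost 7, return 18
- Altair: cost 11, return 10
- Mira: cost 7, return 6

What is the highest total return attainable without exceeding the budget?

Allowing fractional choices, the relaxed optimum would be about 41.4, but projects are indivisible.
Deneb + Sirius + Altair: cost 7 + 7 + 11 = 25 ≤ 26, return 10 + 18 + 10 = 38.
Spica + Deneb + Sirius + Mira: cost 5 + 7 + 7 + 7 = 26 ≤ 26, return 7 + 10 + 18 + 6 = 41.
Spica + Deneb + Sirius: cost 5 + 7 + 7 = 19 ≤ 26, return 7 + 10 + 18 = 35.
Best is Spica, Deneb, Sirius, and Mira with total return 41.

41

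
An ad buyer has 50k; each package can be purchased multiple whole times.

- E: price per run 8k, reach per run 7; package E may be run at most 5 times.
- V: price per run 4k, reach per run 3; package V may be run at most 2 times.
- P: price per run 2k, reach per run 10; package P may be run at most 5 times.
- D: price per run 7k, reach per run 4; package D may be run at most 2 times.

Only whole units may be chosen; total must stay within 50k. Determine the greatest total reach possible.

85

This is a bounded integer knapsack.
P has the best ratio (10/2); taking only P gives at most 5×10 = 50 (stopped by the supply cap of 5).
Mixing does better — 5×E and 5×P: price 50 ≤ 50, reach 5·7 + 5·10 = 85.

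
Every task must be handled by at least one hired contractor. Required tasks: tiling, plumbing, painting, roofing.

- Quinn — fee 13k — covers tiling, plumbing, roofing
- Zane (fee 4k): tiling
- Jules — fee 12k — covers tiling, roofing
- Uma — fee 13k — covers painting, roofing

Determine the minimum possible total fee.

26

Choose Quinn and Uma: together they cover tiling, plumbing, painting, roofing — every task.
Total fee: 13 + 13 = 26.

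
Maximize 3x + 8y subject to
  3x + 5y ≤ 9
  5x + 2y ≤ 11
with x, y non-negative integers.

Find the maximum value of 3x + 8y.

(x,y)=(1,1) is feasible, giving 11.
(x,y)=(0,1) is feasible, giving 8.
(x,y)=(2,0) is feasible, giving 6.
Maximum is 11 at (x,y)=(1,1).

11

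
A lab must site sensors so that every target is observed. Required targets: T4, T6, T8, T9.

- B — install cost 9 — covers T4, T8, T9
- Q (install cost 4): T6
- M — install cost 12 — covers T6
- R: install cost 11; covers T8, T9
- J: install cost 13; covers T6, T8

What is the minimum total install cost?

13

Choose B and Q: together they cover T4, T6, T8, T9 — every target.
Total install cost: 9 + 4 = 13.
No cover costs less than 13.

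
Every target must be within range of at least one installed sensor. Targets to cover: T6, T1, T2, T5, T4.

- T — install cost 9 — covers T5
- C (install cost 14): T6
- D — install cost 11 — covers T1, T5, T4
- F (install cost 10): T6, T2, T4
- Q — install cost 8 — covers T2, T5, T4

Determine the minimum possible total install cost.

This is an integer covering problem.
Choose D and F: together they cover T6, T1, T2, T5, T4 — every target.
Total install cost: 11 + 10 = 21.

21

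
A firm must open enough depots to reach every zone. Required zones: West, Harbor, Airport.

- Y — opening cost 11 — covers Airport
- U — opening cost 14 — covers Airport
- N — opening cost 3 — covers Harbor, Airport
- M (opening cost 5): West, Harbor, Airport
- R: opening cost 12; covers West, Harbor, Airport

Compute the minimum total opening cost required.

The greedy cost-per-new-zone heuristic would pick N and M for 8, but a cheaper cover exists.
M alone covers West, Harbor, Airport — every zone.
Total opening cost: 5.
No cover costs less than 5.

5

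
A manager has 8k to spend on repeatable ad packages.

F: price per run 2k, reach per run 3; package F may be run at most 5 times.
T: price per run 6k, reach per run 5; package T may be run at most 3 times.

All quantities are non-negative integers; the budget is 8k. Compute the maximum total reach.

This is a bounded integer knapsack.
F has the best ratio (3/2); taking only F gives at most 4×3 = 12 (stopped by the price limit).
Optimal: 4×F: price 8 ≤ 8, reach 4·3 = 12.

12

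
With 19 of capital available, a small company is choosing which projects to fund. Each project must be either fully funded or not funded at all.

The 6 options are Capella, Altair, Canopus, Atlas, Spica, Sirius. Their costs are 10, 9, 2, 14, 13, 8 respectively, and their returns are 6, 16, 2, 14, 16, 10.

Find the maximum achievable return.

28

Capella + Altair: cost 10 + 9 = 19 ≤ 19, return 6 + 16 = 22.
Altair + Canopus + Sirius: cost 9 + 2 + 8 = 19 ≤ 19, return 16 + 2 + 10 = 28.
Altair + Sirius: cost 9 + 8 = 17 ≤ 19, return 16 + 10 = 26.
Best is Altair, Canopus, and Sirius with total return 28.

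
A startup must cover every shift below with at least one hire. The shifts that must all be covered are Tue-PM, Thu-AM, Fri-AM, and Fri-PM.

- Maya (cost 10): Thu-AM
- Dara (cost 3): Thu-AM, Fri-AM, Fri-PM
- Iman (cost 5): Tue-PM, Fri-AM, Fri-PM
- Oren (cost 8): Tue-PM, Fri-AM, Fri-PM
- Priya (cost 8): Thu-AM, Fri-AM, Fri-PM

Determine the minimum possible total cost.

8

Choose Dara and Iman: together they cover Tue-PM, Thu-AM, Fri-AM, Fri-PM — every shift.
Total cost: 3 + 5 = 8.
No cover costs less than 8.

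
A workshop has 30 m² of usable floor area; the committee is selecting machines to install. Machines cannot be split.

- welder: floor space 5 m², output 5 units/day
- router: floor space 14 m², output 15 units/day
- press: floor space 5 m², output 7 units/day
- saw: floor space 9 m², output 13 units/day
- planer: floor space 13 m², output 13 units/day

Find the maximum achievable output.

This is an integer program with binary decision variables.
router + press + saw: floor space 14 + 5 + 9 = 28 ≤ 30, output 15 + 7 + 13 = 35.
press + saw + planer: floor space 5 + 9 + 13 = 27 ≤ 30, output 7 + 13 + 13 = 33.
welder + router + saw: floor space 5 + 14 + 9 = 28 ≤ 30, output 5 + 15 + 13 = 33.
Best is router, press, and saw with total output 35.

35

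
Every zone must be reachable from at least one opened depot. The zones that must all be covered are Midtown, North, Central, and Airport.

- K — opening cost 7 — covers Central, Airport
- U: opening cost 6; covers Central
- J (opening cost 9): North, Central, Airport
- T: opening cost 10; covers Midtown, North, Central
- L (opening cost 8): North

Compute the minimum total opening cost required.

17

This is an integer covering problem.
Choose K and T: together they cover Midtown, North, Central, Airport — every zone.
Total opening cost: 7 + 10 = 17.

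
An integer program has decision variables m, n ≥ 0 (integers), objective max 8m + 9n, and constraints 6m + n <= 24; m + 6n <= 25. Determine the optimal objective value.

The continuous relaxation peaks at (3.4, 3.6) with value 59.60; rounding to a feasible lattice point costs some objective.
(m,n)=(3,3): 6·3+1·3=21≤24, 1·3+6·3=21≤25, objective 51.
(m,n)=(2,3): 6·2+1·3=15≤24, 1·2+6·3=20≤25, objective 43.
Maximum is 51 at (m,n)=(3,3).

51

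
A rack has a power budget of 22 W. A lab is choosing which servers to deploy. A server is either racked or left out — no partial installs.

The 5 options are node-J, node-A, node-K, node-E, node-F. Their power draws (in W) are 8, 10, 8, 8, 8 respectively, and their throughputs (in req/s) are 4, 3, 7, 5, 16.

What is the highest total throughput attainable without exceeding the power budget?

Treat it as a binary knapsack problem.
node-J + node-F: power draw 8 + 8 = 16 ≤ 22, throughput 4 + 16 = 20.
node-K + node-F: power draw 8 + 8 = 16 ≤ 22, throughput 7 + 16 = 23.
node-E + node-F: power draw 8 + 8 = 16 ≤ 22, throughput 5 + 16 = 21.
Best is node-K and node-F with total throughput 23.

23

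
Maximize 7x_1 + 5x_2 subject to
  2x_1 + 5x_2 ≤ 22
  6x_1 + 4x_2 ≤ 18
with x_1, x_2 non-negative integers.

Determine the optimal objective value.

22

The continuous relaxation peaks at (0.0909, 4.36) with value 22.45; rounding to a feasible lattice point costs some objective.
(x_1,x_2)=(1,3): 2·1+5·3=17≤22, 6·1+4·3=18≤18, objective 22.
(x_1,x_2)=(0,4): 2·0+5·4=20≤22, 6·0+4·4=16≤18, objective 20.
(x_1,x_2)=(1,2): 2·1+5·2=12≤22, 6·1+4·2=14≤18, objective 17.
Maximum is 22 at (x_1,x_2)=(1,3).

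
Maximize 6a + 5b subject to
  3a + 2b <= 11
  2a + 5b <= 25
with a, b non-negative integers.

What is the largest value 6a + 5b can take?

26

(a,b)=(1,4) is feasible, giving 26.
(a,b)=(0,5) is feasible, giving 25.
(a,b)=(1,3) is feasible, giving 21.
The best lattice point is (1,4), giving 26.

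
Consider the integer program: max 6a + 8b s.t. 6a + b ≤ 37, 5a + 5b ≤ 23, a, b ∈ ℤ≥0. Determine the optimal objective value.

32

(a,b)=(0,4) is feasible, giving 32.
(a,b)=(1,3) is feasible, giving 30.
(a,b)=(0,3) is feasible, giving 24.
The best lattice point is (0,4), giving 32.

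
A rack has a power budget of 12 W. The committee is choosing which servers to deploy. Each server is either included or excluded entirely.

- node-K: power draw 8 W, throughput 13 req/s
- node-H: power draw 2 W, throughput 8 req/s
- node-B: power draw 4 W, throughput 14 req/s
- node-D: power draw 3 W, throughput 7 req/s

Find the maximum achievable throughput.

Take node-H, node-B, and node-D: power draw 2 + 4 + 3 = 9 ≤ 12, throughput 8 + 14 + 7 = 29.
No other feasible combination does better.

29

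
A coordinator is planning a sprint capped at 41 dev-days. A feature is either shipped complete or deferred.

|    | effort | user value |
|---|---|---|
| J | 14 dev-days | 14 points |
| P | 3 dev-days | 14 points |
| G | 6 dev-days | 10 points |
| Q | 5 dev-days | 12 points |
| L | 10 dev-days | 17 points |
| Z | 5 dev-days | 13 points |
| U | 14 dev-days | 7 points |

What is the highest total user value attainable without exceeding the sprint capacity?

70

This is a 0-1 knapsack instance.
Take J, P, Q, L, and Z: effort 14 + 3 + 5 + 10 + 5 = 37 ≤ 41, user value 14 + 14 + 12 + 17 + 13 = 70.
No other feasible combination does better.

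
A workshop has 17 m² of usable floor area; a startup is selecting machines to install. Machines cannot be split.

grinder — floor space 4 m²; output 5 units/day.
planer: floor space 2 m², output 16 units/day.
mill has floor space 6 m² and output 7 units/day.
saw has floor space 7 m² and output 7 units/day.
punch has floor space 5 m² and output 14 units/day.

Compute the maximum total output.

Treat it as a binary knapsack problem.
planer + saw + punch: floor space 2 + 7 + 5 = 14 ≤ 17, output 16 + 7 + 14 = 37.
grinder + planer + mill + punch: floor space 4 + 2 + 6 + 5 = 17 ≤ 17, output 5 + 16 + 7 + 14 = 42.
planer + mill + punch: floor space 2 + 6 + 5 = 13 ≤ 17, output 16 + 7 + 14 = 37.
Best is grinder, planer, mill, and punch with total output 42.

42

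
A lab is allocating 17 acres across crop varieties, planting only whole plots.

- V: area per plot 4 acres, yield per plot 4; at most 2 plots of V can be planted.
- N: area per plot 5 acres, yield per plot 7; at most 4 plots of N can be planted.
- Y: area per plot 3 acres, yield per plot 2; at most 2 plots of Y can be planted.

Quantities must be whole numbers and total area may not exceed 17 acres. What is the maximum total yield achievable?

This is a bounded integer knapsack.
3×N: area 15 ≤ 17, yield 3·7 = 21.
1×V, 2×N, and 1×Y: area 17 ≤ 17, yield 1·4 + 2·7 + 1·2 = 20.
Best is 21.

21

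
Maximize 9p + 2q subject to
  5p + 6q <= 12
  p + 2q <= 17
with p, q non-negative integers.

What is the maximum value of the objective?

Relaxing integrality, the LP optimum is 21.60 at (p,q) = (2.4, 0), which is not an integer point.
(p,q)=(2,0) is feasible, giving 18.
(p,q)=(1,1) is feasible, giving 11.
(p,q)=(1,0) is feasible, giving 9.
No feasible integer point exceeds 18.

18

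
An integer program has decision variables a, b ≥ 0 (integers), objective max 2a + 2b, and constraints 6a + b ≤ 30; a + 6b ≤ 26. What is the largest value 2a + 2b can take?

14

(a,b)=(4,3) is feasible, giving 14.
(a,b)=(3,3) is feasible, giving 12.
(a,b)=(4,2) is feasible, giving 12.
No feasible integer point exceeds 14.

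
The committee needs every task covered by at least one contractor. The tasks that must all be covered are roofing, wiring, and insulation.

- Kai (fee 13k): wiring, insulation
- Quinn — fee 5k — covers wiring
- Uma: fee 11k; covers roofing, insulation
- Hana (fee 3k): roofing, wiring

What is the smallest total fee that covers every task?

14

Choose Uma and Hana: together they cover roofing, wiring, insulation — every task.
Total fee: 11 + 3 = 14.
No cover costs less than 14.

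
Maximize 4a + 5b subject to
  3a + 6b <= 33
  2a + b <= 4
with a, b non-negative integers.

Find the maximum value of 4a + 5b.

(a,b)=(0,4): 3·0+6·4=24≤33, 2·0+1·4=4≤4, objective 20.
(a,b)=(0,3): 3·0+6·3=18≤33, 2·0+1·3=3≤4, objective 15.
The best lattice point is (0,4), giving 20.

20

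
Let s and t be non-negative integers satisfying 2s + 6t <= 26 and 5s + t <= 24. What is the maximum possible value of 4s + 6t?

34

Relaxing integrality, the LP optimum is 34.43 at (s,t) = (4.21, 2.93), which is not an integer point.
(s,t)=(4,3): 2·4+6·3=26≤26, 5·4+1·3=23≤24, objective 34.
(s,t)=(3,3): 2·3+6·3=24≤26, 5·3+1·3=18≤24, objective 30.
(s,t)=(4,2): 2·4+6·2=20≤26, 5·4+1·2=22≤24, objective 28.
No feasible integer point exceeds 34.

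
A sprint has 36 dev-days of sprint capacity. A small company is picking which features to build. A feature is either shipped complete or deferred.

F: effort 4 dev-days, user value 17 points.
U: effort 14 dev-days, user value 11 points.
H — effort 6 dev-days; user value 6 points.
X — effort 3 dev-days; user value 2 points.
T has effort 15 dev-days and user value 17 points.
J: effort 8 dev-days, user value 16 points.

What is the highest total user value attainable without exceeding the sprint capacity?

Allowing fractional choices, the relaxed optimum would be about 58.4, but features are indivisible.
F + H + T + J: effort 4 + 6 + 15 + 8 = 33 ≤ 36, user value 17 + 6 + 17 + 16 = 56.
F + X + T + J: effort 4 + 3 + 15 + 8 = 30 ≤ 36, user value 17 + 2 + 17 + 16 = 52.
F + H + X + T + J: effort 4 + 6 + 3 + 15 + 8 = 36 ≤ 36, user value 17 + 6 + 2 + 17 + 16 = 58.
Best is F, H, X, T, and J with total user value 58.

58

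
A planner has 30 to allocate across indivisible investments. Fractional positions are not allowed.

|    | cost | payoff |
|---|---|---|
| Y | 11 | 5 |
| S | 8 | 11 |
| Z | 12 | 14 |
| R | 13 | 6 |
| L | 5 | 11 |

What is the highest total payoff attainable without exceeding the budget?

Y + Z + L: cost 11 + 12 + 5 = 28 ≤ 30, payoff 5 + 14 + 11 = 30.
S + Z + L: cost 8 + 12 + 5 = 25 ≤ 30, payoff 11 + 14 + 11 = 36.
Z + R + L: cost 12 + 13 + 5 = 30 ≤ 30, payoff 14 + 6 + 11 = 31.
Best is S, Z, and L with total payoff 36.

36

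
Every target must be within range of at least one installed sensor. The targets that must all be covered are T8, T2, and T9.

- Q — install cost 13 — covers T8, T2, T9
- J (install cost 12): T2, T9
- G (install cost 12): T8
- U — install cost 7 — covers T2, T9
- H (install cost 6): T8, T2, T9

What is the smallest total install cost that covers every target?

6

H alone covers T8, T2, T9 — every target.
Total install cost: 6.
No cover costs less than 6.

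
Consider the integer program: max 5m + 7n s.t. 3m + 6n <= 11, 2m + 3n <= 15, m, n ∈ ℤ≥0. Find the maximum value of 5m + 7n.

15

Relaxing integrality, the LP optimum is 18.33 at (m,n) = (3.67, 0), which is not an integer point.
(m,n)=(3,0): 3·3+6·0=9≤11, 2·3+3·0=6≤15, objective 15.
(m,n)=(2,0): 3·2+6·0=6≤11, 2·2+3·0=4≤15, objective 10.
The best lattice point is (3,0), giving 15.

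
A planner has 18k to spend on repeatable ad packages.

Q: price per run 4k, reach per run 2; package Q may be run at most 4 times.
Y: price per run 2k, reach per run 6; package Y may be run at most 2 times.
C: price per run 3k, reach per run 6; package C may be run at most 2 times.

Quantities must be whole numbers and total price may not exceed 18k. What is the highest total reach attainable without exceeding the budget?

28

This is a bounded integer knapsack.
Y has the best ratio (6/2); taking only Y gives at most 2×6 = 12 (stopped by the supply cap of 2).
Mixing does better — 2×Q, 2×Y, and 2×C: price 18 ≤ 18, reach 2·2 + 2·6 + 2·6 = 28.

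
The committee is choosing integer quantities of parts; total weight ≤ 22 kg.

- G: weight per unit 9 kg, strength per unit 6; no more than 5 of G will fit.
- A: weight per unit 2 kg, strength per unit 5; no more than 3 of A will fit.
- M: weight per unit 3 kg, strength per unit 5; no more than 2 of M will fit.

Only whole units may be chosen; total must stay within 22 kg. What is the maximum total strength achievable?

This is a bounded integer knapsack.
Take 1×G, 3×A, and 2×M: weight 21 ≤ 22, strength 1·6 + 3·5 + 2·5 = 31.
A has the best ratio (5/2) and is taken to its limit of 3; remaining capacity is filled optimally with the others.

31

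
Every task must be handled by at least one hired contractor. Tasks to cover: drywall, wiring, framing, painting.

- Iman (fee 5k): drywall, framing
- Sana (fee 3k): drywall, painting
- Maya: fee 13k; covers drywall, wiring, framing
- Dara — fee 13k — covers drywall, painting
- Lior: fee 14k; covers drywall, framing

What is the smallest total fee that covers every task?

16

This is an integer covering problem.
The greedy cost-per-new-task heuristic would pick Sana, Iman, and Maya for 21, but a cheaper cover exists.
Choose Sana and Maya: together they cover drywall, wiring, framing, painting — every task.
Total fee: 3 + 13 = 16.
No cover costs less than 16.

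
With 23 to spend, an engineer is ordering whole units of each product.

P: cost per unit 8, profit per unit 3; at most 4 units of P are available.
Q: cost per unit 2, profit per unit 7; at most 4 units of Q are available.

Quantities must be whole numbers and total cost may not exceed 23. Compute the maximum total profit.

Take 1×P and 4×Q: cost 16 ≤ 23, profit 1·3 + 4·7 = 31.
Q has the best ratio (7/2) and is taken to its limit of 4; remaining capacity is filled optimally with the others.

31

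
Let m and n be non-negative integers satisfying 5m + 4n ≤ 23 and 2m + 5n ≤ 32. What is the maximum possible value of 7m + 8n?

(m,n)=(0,5): 5·0+4·5=20≤23, 2·0+5·5=25≤32, objective 40.
(m,n)=(1,4): 5·1+4·4=21≤23, 2·1+5·4=22≤32, objective 39.
No feasible integer point exceeds 40.

40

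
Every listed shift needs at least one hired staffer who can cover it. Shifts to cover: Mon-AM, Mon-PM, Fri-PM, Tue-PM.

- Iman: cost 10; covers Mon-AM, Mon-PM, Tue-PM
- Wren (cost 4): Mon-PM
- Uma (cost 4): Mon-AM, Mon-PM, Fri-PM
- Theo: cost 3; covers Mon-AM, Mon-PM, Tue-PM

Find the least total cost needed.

Choose Uma and Theo: together they cover Mon-AM, Mon-PM, Fri-PM, Tue-PM — every shift.
Total cost: 4 + 3 = 7.
No cover costs less than 7.

7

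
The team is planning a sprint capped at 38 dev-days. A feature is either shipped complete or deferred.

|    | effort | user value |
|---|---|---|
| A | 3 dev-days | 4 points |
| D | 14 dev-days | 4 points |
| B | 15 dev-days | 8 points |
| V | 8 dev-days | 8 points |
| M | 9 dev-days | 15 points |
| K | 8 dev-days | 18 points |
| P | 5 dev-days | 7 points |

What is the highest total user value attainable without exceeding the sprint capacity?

A + V + M + K + P: effort 3 + 8 + 9 + 8 + 5 = 33 ≤ 38, user value 4 + 8 + 15 + 18 + 7 = 52.
V + M + K + P: effort 8 + 9 + 8 + 5 = 30 ≤ 38, user value 8 + 15 + 18 + 7 = 48.
Best is A, V, M, K, and P with total user value 52.

52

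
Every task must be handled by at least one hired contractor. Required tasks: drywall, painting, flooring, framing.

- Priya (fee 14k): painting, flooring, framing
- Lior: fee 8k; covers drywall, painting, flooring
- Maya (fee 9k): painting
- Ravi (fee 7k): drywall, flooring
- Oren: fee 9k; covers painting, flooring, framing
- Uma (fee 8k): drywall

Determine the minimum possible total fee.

This is an integer covering problem.
The greedy cost-per-new-task heuristic would pick Lior and Oren for 17, but a cheaper cover exists.
Choose Ravi and Oren: together they cover drywall, painting, flooring, framing — every task.
Total fee: 7 + 9 = 16.
No cover costs less than 16.

16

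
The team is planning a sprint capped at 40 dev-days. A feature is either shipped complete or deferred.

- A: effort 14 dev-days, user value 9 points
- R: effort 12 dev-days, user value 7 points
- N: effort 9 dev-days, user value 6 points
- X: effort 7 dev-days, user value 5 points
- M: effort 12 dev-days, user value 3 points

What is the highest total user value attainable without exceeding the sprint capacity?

22

Treat it as a binary knapsack problem.
A + R + N: effort 14 + 12 + 9 = 35 ≤ 40, user value 9 + 7 + 6 = 22.
A + R + X: effort 14 + 12 + 7 = 33 ≤ 40, user value 9 + 7 + 5 = 21.
R + N + X + M: effort 12 + 9 + 7 + 12 = 40 ≤ 40, user value 7 + 6 + 5 + 3 = 21.
Best is A, R, and N with total user value 22.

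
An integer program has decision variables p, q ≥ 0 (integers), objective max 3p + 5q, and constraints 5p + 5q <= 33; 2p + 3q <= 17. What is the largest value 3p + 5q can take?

28

Relaxing integrality, the LP optimum is 28.33 at (p,q) = (0, 5.67), which is not an integer point.
(p,q)=(1,5): 5·1+5·5=30≤33, 2·1+3·5=17≤17, objective 28.
(p,q)=(2,4): 5·2+5·4=30≤33, 2·2+3·4=16≤17, objective 26.
(p,q)=(0,5): 5·0+5·5=25≤33, 2·0+3·5=15≤17, objective 25.
Maximum is 28 at (p,q)=(1,5).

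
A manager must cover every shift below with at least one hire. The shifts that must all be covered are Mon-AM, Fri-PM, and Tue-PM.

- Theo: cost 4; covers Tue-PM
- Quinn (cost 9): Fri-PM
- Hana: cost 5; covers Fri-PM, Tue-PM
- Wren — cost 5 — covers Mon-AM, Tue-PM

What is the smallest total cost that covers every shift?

10

Choose Hana and Wren: together they cover Mon-AM, Fri-PM, Tue-PM — every shift.
Total cost: 5 + 5 = 10.
No cover costs less than 10.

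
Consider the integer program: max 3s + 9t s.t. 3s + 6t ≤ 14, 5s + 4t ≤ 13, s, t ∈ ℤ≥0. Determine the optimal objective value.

18

Relaxing integrality, the LP optimum is 21.00 at (s,t) = (0, 2.33), which is not an integer point.
(s,t)=(0,2): 3·0+6·2=12≤14, 5·0+4·2=8≤13, objective 18.
(s,t)=(1,1): 3·1+6·1=9≤14, 5·1+4·1=9≤13, objective 12.
(s,t)=(0,1): 3·0+6·1=6≤14, 5·0+4·1=4≤13, objective 9.
Maximum is 18 at (s,t)=(0,2).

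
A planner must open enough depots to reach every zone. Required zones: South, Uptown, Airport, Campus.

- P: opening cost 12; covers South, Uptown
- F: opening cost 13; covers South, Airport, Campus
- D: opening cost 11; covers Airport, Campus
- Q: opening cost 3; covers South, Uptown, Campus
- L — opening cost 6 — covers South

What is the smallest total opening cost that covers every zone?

This is an integer covering problem.
Choose D and Q: together they cover South, Uptown, Airport, Campus — every zone.
Total opening cost: 11 + 3 = 14.
No cover costs less than 14.

14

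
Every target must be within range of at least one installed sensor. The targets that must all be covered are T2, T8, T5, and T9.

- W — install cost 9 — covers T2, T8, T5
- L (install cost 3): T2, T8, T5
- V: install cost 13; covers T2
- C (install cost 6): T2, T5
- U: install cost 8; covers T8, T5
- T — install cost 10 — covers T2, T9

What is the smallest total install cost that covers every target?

13

This is an integer covering problem.
Choose L and T: together they cover T2, T8, T5, T9 — every target.
Total install cost: 3 + 10 = 13.
No cover costs less than 13.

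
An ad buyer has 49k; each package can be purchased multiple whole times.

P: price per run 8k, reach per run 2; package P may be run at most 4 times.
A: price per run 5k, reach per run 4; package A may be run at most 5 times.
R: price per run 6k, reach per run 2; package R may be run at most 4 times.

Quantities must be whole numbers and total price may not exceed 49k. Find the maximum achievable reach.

28

5×A and 3×R: price 43 ≤ 49, reach 5·4 + 3·2 = 26.
5×A and 4×R: price 49 ≤ 49, reach 5·4 + 4·2 = 28.
Best is 28.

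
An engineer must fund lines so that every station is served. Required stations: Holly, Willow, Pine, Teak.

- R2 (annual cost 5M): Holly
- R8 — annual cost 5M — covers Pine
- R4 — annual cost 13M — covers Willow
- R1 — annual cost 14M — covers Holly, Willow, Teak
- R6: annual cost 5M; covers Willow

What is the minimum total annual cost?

19

This is a weighted set-cover instance.
Choose R8 and R1: together they cover Holly, Willow, Pine, Teak — every station.
Total annual cost: 5 + 14 = 19.
No cover costs less than 19.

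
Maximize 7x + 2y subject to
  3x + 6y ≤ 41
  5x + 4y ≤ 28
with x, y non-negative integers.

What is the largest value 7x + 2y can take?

35

The continuous relaxation peaks at (5.6, 0) with value 39.20; rounding to a feasible lattice point costs some objective.
(x,y)=(5,0): 3·5+6·0=15≤41, 5·5+4·0=25≤28, objective 35.
(x,y)=(4,1): 3·4+6·1=18≤41, 5·4+4·1=24≤28, objective 30.
The best lattice point is (5,0), giving 35.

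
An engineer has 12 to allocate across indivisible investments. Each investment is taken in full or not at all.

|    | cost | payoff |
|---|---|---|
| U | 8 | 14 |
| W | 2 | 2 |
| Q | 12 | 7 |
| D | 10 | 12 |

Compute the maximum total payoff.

16

U: cost 8 ≤ 12, payoff 14.
U + W: cost 8 + 2 = 10 ≤ 12, payoff 14 + 2 = 16.
W + D: cost 2 + 10 = 12 ≤ 12, payoff 2 + 12 = 14.
Best is U and W with total payoff 16.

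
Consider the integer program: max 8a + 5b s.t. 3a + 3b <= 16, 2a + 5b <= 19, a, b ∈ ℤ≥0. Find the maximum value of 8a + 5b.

Relaxing integrality, the LP optimum is 42.67 at (a,b) = (5.33, 0), which is not an integer point.
(a,b)=(5,0): 3·5+3·0=15≤16, 2·5+5·0=10≤19, objective 40.
(a,b)=(4,1): 3·4+3·1=15≤16, 2·4+5·1=13≤19, objective 37.
(a,b)=(4,0): 3·4+3·0=12≤16, 2·4+5·0=8≤19, objective 32.
No feasible integer point exceeds 40.

40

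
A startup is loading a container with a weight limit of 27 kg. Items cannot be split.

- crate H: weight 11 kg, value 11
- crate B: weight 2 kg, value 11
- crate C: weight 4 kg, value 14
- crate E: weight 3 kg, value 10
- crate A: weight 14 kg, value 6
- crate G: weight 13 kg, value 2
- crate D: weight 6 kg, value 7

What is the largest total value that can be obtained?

53

This is an integer program with binary decision variables.
Allowing fractional choices, the relaxed optimum would be about 53.4, but items are indivisible.
crate H + crate B + crate C + crate E + crate D: weight 11 + 2 + 4 + 3 + 6 = 26 ≤ 27, value 11 + 11 + 14 + 10 + 7 = 53.
crate H + crate B + crate C + crate E: weight 11 + 2 + 4 + 3 = 20 ≤ 27, value 11 + 11 + 14 + 10 = 46.
crate H + crate B + crate C + crate D: weight 11 + 2 + 4 + 6 = 23 ≤ 27, value 11 + 11 + 14 + 7 = 43.
Best is crate H, crate B, crate C, crate E, and crate D with total value 53.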